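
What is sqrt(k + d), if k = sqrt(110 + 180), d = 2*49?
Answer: sqrt(98 + sqrt(290)) ≈ 10.725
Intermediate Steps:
d = 98
k = sqrt(290) ≈ 17.029
sqrt(k + d) = sqrt(sqrt(290) + 98) = sqrt(98 + sqrt(290))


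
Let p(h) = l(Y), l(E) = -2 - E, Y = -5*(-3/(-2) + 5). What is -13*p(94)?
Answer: -793/2 ≈ -396.50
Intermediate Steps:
Y = -65/2 (Y = -5*(-3*(-½) + 5) = -5*(3/2 + 5) = -5*13/2 = -65/2 ≈ -32.500)
p(h) = 61/2 (p(h) = -2 - 1*(-65/2) = -2 + 65/2 = 61/2)
-13*p(94) = -13*61/2 = -793/2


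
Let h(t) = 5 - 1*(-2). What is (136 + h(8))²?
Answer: 20449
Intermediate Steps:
h(t) = 7 (h(t) = 5 + 2 = 7)
(136 + h(8))² = (136 + 7)² = 143² = 20449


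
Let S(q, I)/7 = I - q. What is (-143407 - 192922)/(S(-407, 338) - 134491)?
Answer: 48047/18468 ≈ 2.6016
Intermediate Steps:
S(q, I) = -7*q + 7*I (S(q, I) = 7*(I - q) = -7*q + 7*I)
(-143407 - 192922)/(S(-407, 338) - 134491) = (-143407 - 192922)/((-7*(-407) + 7*338) - 134491) = -336329/((2849 + 2366) - 134491) = -336329/(5215 - 134491) = -336329/(-129276) = -336329*(-1/129276) = 48047/18468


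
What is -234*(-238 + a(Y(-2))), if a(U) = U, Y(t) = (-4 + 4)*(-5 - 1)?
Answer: 55692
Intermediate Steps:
Y(t) = 0 (Y(t) = 0*(-6) = 0)
-234*(-238 + a(Y(-2))) = -234*(-238 + 0) = -234*(-238) = 55692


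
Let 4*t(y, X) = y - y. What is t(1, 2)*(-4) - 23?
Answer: -23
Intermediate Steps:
t(y, X) = 0 (t(y, X) = (y - y)/4 = (¼)*0 = 0)
t(1, 2)*(-4) - 23 = 0*(-4) - 23 = 0 - 23 = -23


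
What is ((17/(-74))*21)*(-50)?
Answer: 8925/37 ≈ 241.22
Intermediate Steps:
((17/(-74))*21)*(-50) = ((17*(-1/74))*21)*(-50) = -17/74*21*(-50) = -357/74*(-50) = 8925/37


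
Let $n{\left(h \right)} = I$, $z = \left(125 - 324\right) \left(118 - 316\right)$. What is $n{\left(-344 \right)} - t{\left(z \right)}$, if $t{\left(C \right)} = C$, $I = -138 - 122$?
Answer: $-39662$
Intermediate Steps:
$z = 39402$ ($z = \left(-199\right) \left(-198\right) = 39402$)
$I = -260$
$n{\left(h \right)} = -260$
$n{\left(-344 \right)} - t{\left(z \right)} = -260 - 39402 = -39662$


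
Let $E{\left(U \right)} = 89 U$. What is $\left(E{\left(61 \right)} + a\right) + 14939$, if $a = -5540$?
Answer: $14828$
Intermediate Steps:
$\left(E{\left(61 \right)} + a\right) + 14939 = \left(89 \cdot 61 - 5540\right) + 14939 = \left(5429 - 5540\right) + 14939 = -111 + 14939 = 14828$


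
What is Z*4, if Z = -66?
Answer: -264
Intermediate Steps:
Z*4 = -66*4 = -264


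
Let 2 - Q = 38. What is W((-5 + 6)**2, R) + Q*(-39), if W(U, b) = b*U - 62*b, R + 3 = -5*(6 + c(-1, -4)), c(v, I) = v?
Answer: 3112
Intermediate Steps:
Q = -36 (Q = 2 - 1*38 = 2 - 38 = -36)
R = -28 (R = -3 - 5*(6 - 1) = -3 - 5*5 = -3 - 25 = -28)
W(U, b) = -62*b + U*b (W(U, b) = U*b - 62*b = -62*b + U*b)
W((-5 + 6)**2, R) + Q*(-39) = -28*(-62 + (-5 + 6)**2) - 36*(-39) = -28*(-62 + 1**2) + 1404 = -28*(-62 + 1) + 1404 = -28*(-61) + 1404 = 1708 + 1404 = 3112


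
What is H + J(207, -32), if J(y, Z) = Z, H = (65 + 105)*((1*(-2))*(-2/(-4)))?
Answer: -202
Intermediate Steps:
H = -170 (H = 170*(-(-4)*(-1)/4) = 170*(-2*½) = 170*(-1) = -170)
H + J(207, -32) = -170 - 32 = -202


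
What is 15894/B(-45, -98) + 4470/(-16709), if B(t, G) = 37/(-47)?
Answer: -12482089152/618233 ≈ -20190.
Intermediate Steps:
B(t, G) = -37/47 (B(t, G) = 37*(-1/47) = -37/47)
15894/B(-45, -98) + 4470/(-16709) = 15894/(-37/47) + 4470/(-16709) = 15894*(-47/37) + 4470*(-1/16709) = -747018/37 - 4470/16709 = -12482089152/618233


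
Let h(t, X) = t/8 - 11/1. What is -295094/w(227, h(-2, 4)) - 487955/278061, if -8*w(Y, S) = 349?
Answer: 656262765577/97043289 ≈ 6762.6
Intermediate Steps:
h(t, X) = -11 + t/8 (h(t, X) = t*(⅛) - 11*1 = t/8 - 11 = -11 + t/8)
w(Y, S) = -349/8 (w(Y, S) = -⅛*349 = -349/8)
-295094/w(227, h(-2, 4)) - 487955/278061 = -295094/(-349/8) - 487955/278061 = -295094*(-8/349) - 487955*1/278061 = 2360752/349 - 487955/278061 = 656262765577/97043289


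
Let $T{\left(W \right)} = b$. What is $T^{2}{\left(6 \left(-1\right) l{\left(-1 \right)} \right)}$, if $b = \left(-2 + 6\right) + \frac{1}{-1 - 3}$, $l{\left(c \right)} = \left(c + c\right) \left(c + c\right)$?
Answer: $\frac{225}{16} \approx 14.063$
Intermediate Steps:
$l{\left(c \right)} = 4 c^{2}$ ($l{\left(c \right)} = 2 c 2 c = 4 c^{2}$)
$b = \frac{15}{4}$ ($b = 4 + \frac{1}{-4} = 4 - \frac{1}{4} = \frac{15}{4} \approx 3.75$)
$T{\left(W \right)} = \frac{15}{4}$
$T^{2}{\left(6 \left(-1\right) l{\left(-1 \right)} \right)} = \left(\frac{15}{4}\right)^{2} = \frac{225}{16}$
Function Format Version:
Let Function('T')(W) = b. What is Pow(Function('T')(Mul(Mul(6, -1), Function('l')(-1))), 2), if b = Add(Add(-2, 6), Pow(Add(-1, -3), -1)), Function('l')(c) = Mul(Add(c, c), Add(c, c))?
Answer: Rational(225, 16) ≈ 14.063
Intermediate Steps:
Function('l')(c) = Mul(4, Pow(c, 2)) (Function('l')(c) = Mul(Mul(2, c), Mul(2, c)) = Mul(4, Pow(c, 2)))
b = Rational(15, 4) (b = Add(4, Pow(-4, -1)) = Add(4, Rational(-1, 4)) = Rational(15, 4) ≈ 3.7500)
Function('T')(W) = Rational(15, 4)
Pow(Function('T')(Mul(Mul(6, -1), Function('l')(-1))), 2) = Pow(Rational(15, 4), 2) = Rational(225, 16)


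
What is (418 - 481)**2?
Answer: 3969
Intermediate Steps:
(418 - 481)**2 = (-63)**2 = 3969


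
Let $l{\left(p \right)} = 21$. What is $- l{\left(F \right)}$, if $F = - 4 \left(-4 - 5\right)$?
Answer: $-21$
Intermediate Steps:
$F = 36$ ($F = \left(-4\right) \left(-9\right) = 36$)
$- l{\left(F \right)} = \left(-1\right) 21 = -21$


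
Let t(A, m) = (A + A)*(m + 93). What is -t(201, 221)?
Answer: -126228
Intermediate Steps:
t(A, m) = 2*A*(93 + m) (t(A, m) = (2*A)*(93 + m) = 2*A*(93 + m))
-t(201, 221) = -2*201*(93 + 221) = -2*201*314 = -1*126228 = -126228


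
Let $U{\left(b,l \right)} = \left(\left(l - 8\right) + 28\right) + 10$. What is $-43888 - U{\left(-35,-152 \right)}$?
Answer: $-43766$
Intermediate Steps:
$U{\left(b,l \right)} = 30 + l$ ($U{\left(b,l \right)} = \left(\left(l - 8\right) + 28\right) + 10 = \left(\left(-8 + l\right) + 28\right) + 10 = \left(20 + l\right) + 10 = 30 + l$)
$-43888 - U{\left(-35,-152 \right)} = -43888 - \left(30 - 152\right) = -43888 - -122 = -43888 + 122 = -43766$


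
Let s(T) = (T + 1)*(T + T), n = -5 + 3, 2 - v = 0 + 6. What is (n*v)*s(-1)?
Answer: 0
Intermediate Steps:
v = -4 (v = 2 - (0 + 6) = 2 - 1*6 = 2 - 6 = -4)
n = -2
s(T) = 2*T*(1 + T) (s(T) = (1 + T)*(2*T) = 2*T*(1 + T))
(n*v)*s(-1) = (-2*(-4))*(2*(-1)*(1 - 1)) = 8*(2*(-1)*0) = 8*0 = 0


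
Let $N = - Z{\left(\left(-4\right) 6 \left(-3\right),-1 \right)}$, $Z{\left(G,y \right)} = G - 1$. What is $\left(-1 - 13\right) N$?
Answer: $994$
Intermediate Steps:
$Z{\left(G,y \right)} = -1 + G$
$N = -71$ ($N = - (-1 + \left(-4\right) 6 \left(-3\right)) = - (-1 - -72) = - (-1 + 72) = \left(-1\right) 71 = -71$)
$\left(-1 - 13\right) N = \left(-1 - 13\right) \left(-71\right) = \left(-14\right) \left(-71\right) = 994$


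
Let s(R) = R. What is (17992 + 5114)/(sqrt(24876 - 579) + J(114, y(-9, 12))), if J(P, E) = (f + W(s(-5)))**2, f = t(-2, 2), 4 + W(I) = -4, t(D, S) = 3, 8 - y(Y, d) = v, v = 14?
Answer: -288825/11836 + 11553*sqrt(24297)/11836 ≈ 127.75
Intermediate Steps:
y(Y, d) = -6 (y(Y, d) = 8 - 1*14 = 8 - 14 = -6)
W(I) = -8 (W(I) = -4 - 4 = -8)
f = 3
J(P, E) = 25 (J(P, E) = (3 - 8)**2 = (-5)**2 = 25)
(17992 + 5114)/(sqrt(24876 - 579) + J(114, y(-9, 12))) = (17992 + 5114)/(sqrt(24876 - 579) + 25) = 23106/(sqrt(24297) + 25) = 23106/(25 + sqrt(24297))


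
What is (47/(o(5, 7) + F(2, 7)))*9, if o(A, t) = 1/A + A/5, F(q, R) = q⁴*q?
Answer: 2115/166 ≈ 12.741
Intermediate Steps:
F(q, R) = q⁵
o(A, t) = 1/A + A/5 (o(A, t) = 1/A + A*(⅕) = 1/A + A/5)
(47/(o(5, 7) + F(2, 7)))*9 = (47/((1/5 + (⅕)*5) + 2⁵))*9 = (47/((⅕ + 1) + 32))*9 = (47/(6/5 + 32))*9 = (47/(166/5))*9 = ((5/166)*47)*9 = (235/166)*9 = 2115/166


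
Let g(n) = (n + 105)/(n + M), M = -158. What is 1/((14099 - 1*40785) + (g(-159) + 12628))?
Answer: -317/4456332 ≈ -7.1135e-5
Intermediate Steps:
g(n) = (105 + n)/(-158 + n) (g(n) = (n + 105)/(n - 158) = (105 + n)/(-158 + n))
1/((14099 - 1*40785) + (g(-159) + 12628)) = 1/((14099 - 1*40785) + ((105 - 159)/(-158 - 159) + 12628)) = 1/((14099 - 40785) + (-54/(-317) + 12628)) = 1/(-26686 + (-1/317*(-54) + 12628)) = 1/(-26686 + (54/317 + 12628)) = 1/(-26686 + 4003130/317) = 1/(-4456332/317) = -317/4456332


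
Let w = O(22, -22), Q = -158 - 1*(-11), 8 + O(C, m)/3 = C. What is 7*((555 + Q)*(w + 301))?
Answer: 979608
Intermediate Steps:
O(C, m) = -24 + 3*C
Q = -147 (Q = -158 + 11 = -147)
w = 42 (w = -24 + 3*22 = -24 + 66 = 42)
7*((555 + Q)*(w + 301)) = 7*((555 - 147)*(42 + 301)) = 7*(408*343) = 7*139944 = 979608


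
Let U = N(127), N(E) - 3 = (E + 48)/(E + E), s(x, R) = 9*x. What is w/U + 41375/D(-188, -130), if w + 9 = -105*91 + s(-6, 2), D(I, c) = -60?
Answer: -37069339/11244 ≈ -3296.8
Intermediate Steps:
w = -9618 (w = -9 + (-105*91 + 9*(-6)) = -9 + (-9555 - 54) = -9 - 9609 = -9618)
N(E) = 3 + (48 + E)/(2*E) (N(E) = 3 + (E + 48)/(E + E) = 3 + (48 + E)/((2*E)) = 3 + (48 + E)*(1/(2*E)) = 3 + (48 + E)/(2*E))
U = 937/254 (U = 7/2 + 24/127 = 937/254 ≈ 3.6890)
w/U + 41375/D(-188, -130) = -9618/937/254 + 41375/(-60) = -9618*254/937 + 41375*(-1/60) = -2442972/937 - 8275/12 = -37069339/11244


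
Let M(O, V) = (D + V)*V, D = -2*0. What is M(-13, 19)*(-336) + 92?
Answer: -121204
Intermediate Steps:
D = 0
M(O, V) = V² (M(O, V) = (0 + V)*V = V*V = V²)
M(-13, 19)*(-336) + 92 = 19²*(-336) + 92 = 361*(-336) + 92 = -121296 + 92 = -121204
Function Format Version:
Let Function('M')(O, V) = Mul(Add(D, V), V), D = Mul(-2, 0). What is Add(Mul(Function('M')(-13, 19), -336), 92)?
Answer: -121204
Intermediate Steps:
D = 0
Function('M')(O, V) = Pow(V, 2) (Function('M')(O, V) = Mul(Add(0, V), V) = Mul(V, V) = Pow(V, 2))
Add(Mul(Function('M')(-13, 19), -336), 92) = Add(Mul(Pow(19, 2), -336), 92) = Add(Mul(361, -336), 92) = Add(-121296, 92) = -121204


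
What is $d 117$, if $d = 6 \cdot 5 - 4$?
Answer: $3042$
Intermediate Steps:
$d = 26$ ($d = 30 - 4 = 26$)
$d 117 = 26 \cdot 117 = 3042$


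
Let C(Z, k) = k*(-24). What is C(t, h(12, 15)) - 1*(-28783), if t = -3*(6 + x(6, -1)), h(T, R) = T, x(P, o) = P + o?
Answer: 28495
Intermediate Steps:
t = -33 (t = -3*(6 + (6 - 1)) = -3*(6 + 5) = -3*11 = -33)
C(Z, k) = -24*k
C(t, h(12, 15)) - 1*(-28783) = -24*12 - 1*(-28783) = -288 + 28783 = 28495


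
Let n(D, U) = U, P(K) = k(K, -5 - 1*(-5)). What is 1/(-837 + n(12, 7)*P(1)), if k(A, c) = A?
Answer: -1/830 ≈ -0.0012048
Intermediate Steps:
P(K) = K
1/(-837 + n(12, 7)*P(1)) = 1/(-837 + 7*1) = 1/(-837 + 7) = 1/(-830) = -1/830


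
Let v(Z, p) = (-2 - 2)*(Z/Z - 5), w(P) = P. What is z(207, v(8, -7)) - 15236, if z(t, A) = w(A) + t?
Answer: -15013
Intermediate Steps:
v(Z, p) = 16 (v(Z, p) = -4*(1 - 5) = -4*(-4) = 16)
z(t, A) = A + t
z(207, v(8, -7)) - 15236 = (16 + 207) - 15236 = 223 - 15236 = -15013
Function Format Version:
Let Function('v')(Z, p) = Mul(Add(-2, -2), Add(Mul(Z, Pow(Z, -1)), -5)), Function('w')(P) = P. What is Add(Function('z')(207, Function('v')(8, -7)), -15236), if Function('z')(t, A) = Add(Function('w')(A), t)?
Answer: -15013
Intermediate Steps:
Function('v')(Z, p) = 16 (Function('v')(Z, p) = Mul(-4, Add(1, -5)) = Mul(-4, -4) = 16)
Function('z')(t, A) = Add(A, t)
Add(Function('z')(207, Function('v')(8, -7)), -15236) = Add(Add(16, 207), -15236) = Add(223, -15236) = -15013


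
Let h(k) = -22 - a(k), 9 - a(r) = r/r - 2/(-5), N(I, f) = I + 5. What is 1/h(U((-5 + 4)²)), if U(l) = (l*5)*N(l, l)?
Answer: -5/148 ≈ -0.033784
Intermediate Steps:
N(I, f) = 5 + I
a(r) = 38/5 (a(r) = 9 - (r/r - 2/(-5)) = 9 - (1 - 2*(-⅕)) = 9 - (1 + ⅖) = 9 - 1*7/5 = 9 - 7/5 = 38/5)
U(l) = 5*l*(5 + l) (U(l) = (l*5)*(5 + l) = (5*l)*(5 + l) = 5*l*(5 + l))
h(k) = -148/5 (h(k) = -22 - 1*38/5 = -22 - 38/5 = -148/5)
1/h(U((-5 + 4)²)) = 1/(-148/5) = -5/148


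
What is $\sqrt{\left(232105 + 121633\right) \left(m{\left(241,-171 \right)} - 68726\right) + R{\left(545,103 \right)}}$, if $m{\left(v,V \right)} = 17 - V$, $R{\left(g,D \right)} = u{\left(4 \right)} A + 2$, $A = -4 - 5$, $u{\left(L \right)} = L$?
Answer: $i \sqrt{24244495078} \approx 1.5571 \cdot 10^{5} i$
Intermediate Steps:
$A = -9$ ($A = -4 - 5 = -9$)
$R{\left(g,D \right)} = -34$ ($R{\left(g,D \right)} = 4 \left(-9\right) + 2 = -36 + 2 = -34$)
$\sqrt{\left(232105 + 121633\right) \left(m{\left(241,-171 \right)} - 68726\right) + R{\left(545,103 \right)}} = \sqrt{\left(232105 + 121633\right) \left(\left(17 - -171\right) - 68726\right) - 34} = \sqrt{353738 \left(\left(17 + 171\right) - 68726\right) - 34} = \sqrt{353738 \left(188 - 68726\right) - 34} = \sqrt{353738 \left(-68538\right) - 34} = \sqrt{-24244495044 - 34} = \sqrt{-24244495078} = i \sqrt{24244495078}$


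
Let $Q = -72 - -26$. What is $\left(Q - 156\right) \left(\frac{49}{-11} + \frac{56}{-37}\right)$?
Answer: $\frac{490658}{407} \approx 1205.5$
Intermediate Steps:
$Q = -46$ ($Q = -72 + 26 = -46$)
$\left(Q - 156\right) \left(\frac{49}{-11} + \frac{56}{-37}\right) = \left(-46 - 156\right) \left(\frac{49}{-11} + \frac{56}{-37}\right) = - 202 \left(49 \left(- \frac{1}{11}\right) + 56 \left(- \frac{1}{37}\right)\right) = - 202 \left(- \frac{49}{11} - \frac{56}{37}\right) = \left(-202\right) \left(- \frac{2429}{407}\right) = \frac{490658}{407}$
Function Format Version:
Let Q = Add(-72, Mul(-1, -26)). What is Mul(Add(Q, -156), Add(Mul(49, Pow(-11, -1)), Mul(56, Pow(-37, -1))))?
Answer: Rational(490658, 407) ≈ 1205.5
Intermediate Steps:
Q = -46 (Q = Add(-72, 26) = -46)
Mul(Add(Q, -156), Add(Mul(49, Pow(-11, -1)), Mul(56, Pow(-37, -1)))) = Mul(Add(-46, -156), Add(Mul(49, Pow(-11, -1)), Mul(56, Pow(-37, -1)))) = Mul(-202, Add(Mul(49, Rational(-1, 11)), Mul(56, Rational(-1, 37)))) = Mul(-202, Add(Rational(-49, 11), Rational(-56, 37))) = Mul(-202, Rational(-2429, 407)) = Rational(490658, 407)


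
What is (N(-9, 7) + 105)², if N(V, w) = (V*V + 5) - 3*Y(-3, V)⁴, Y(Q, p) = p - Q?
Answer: 13667809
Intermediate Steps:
N(V, w) = 5 + V² - 3*(3 + V)⁴ (N(V, w) = (V*V + 5) - 3*(V - 1*(-3))⁴ = (V² + 5) - 3*(V + 3)⁴ = (5 + V²) - 3*(3 + V)⁴ = 5 + V² - 3*(3 + V)⁴)
(N(-9, 7) + 105)² = ((5 + (-9)² - 3*(3 - 9)⁴) + 105)² = ((5 + 81 - 3*(-6)⁴) + 105)² = ((5 + 81 - 3*1296) + 105)² = ((5 + 81 - 3888) + 105)² = (-3802 + 105)² = (-3697)² = 13667809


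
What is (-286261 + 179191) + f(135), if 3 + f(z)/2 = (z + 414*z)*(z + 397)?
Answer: 59503524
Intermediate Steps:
f(z) = -6 + 830*z*(397 + z) (f(z) = -6 + 2*((z + 414*z)*(z + 397)) = -6 + 2*((415*z)*(397 + z)) = -6 + 2*(415*z*(397 + z)) = -6 + 830*z*(397 + z))
(-286261 + 179191) + f(135) = (-286261 + 179191) + (-6 + 830*135² + 329510*135) = -107070 + (-6 + 830*18225 + 44483850) = -107070 + (-6 + 15126750 + 44483850) = -107070 + 59610594 = 59503524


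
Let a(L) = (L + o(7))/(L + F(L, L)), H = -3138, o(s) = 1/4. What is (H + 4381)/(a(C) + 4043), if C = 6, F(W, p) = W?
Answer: 59664/194089 ≈ 0.30741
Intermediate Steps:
o(s) = ¼
a(L) = (¼ + L)/(2*L) (a(L) = (L + ¼)/(L + L) = (¼ + L)/((2*L)) = (¼ + L)*(1/(2*L)) = (¼ + L)/(2*L))
(H + 4381)/(a(C) + 4043) = (-3138 + 4381)/((⅛)*(1 + 4*6)/6 + 4043) = 1243/((⅛)*(⅙)*(1 + 24) + 4043) = 1243/((⅛)*(⅙)*25 + 4043) = 1243/(25/48 + 4043) = 1243/(194089/48) = 1243*(48/194089) = 59664/194089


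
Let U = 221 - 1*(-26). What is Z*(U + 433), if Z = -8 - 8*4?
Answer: -27200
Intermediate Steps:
Z = -40 (Z = -8 - 32 = -40)
U = 247 (U = 221 + 26 = 247)
Z*(U + 433) = -40*(247 + 433) = -40*680 = -27200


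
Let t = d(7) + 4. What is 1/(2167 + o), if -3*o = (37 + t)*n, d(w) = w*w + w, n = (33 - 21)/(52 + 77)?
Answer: 129/279155 ≈ 0.00046211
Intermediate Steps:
n = 4/43 (n = 12/129 = 12*(1/129) = 4/43 ≈ 0.093023)
d(w) = w + w² (d(w) = w² + w = w + w²)
t = 60 (t = 7*(1 + 7) + 4 = 7*8 + 4 = 56 + 4 = 60)
o = -388/129 (o = -(37 + 60)*4/(3*43) = -97*4/(3*43) = -⅓*388/43 = -388/129 ≈ -3.0078)
1/(2167 + o) = 1/(2167 - 388/129) = 1/(279155/129) = 129/279155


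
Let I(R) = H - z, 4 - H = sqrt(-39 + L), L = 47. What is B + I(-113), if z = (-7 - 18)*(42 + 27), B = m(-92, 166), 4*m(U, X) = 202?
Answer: 3559/2 - 2*sqrt(2) ≈ 1776.7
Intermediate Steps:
m(U, X) = 101/2 (m(U, X) = (1/4)*202 = 101/2)
B = 101/2 ≈ 50.500
H = 4 - 2*sqrt(2) (H = 4 - sqrt(-39 + 47) = 4 - sqrt(8) = 4 - 2*sqrt(2) ≈ 1.1716)
z = -1725 (z = -25*69 = -1725)
I(R) = 1729 - 2*sqrt(2) (I(R) = (4 - 2*sqrt(2)) - 1*(-1725) = (4 - 2*sqrt(2)) + 1725 = 1729 - 2*sqrt(2))
B + I(-113) = 101/2 + (1729 - 2*sqrt(2)) = 3559/2 - 2*sqrt(2)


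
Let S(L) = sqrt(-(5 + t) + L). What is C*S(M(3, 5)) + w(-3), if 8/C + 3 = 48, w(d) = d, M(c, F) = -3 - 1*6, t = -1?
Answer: -3 + 8*I*sqrt(13)/45 ≈ -3.0 + 0.64099*I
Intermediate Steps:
M(c, F) = -9 (M(c, F) = -3 - 6 = -9)
S(L) = sqrt(-4 + L) (S(L) = sqrt(-(5 - 1) + L) = sqrt(-1*4 + L) = sqrt(-4 + L))
C = 8/45 (C = 8/(-3 + 48) = 8/45 ≈ 0.17778)
C*S(M(3, 5)) + w(-3) = 8*sqrt(-4 - 9)/45 - 3 = 8*sqrt(-13)/45 - 3 = 8*(I*sqrt(13))/45 - 3 = 8*I*sqrt(13)/45 - 3 = -3 + 8*I*sqrt(13)/45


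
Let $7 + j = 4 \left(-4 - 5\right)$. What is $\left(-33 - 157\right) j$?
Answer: $8170$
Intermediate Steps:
$j = -43$ ($j = -7 + 4 \left(-4 - 5\right) = -7 + 4 \left(-9\right) = -7 - 36 = -43$)
$\left(-33 - 157\right) j = \left(-33 - 157\right) \left(-43\right) = \left(-190\right) \left(-43\right) = 8170$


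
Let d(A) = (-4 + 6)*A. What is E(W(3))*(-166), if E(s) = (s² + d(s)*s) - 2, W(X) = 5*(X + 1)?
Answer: -198868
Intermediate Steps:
W(X) = 5 + 5*X (W(X) = 5*(1 + X) = 5 + 5*X)
d(A) = 2*A
E(s) = -2 + 3*s² (E(s) = (s² + (2*s)*s) - 2 = (s² + 2*s²) - 2 = 3*s² - 2 = -2 + 3*s²)
E(W(3))*(-166) = (-2 + 3*(5 + 5*3)²)*(-166) = (-2 + 3*(5 + 15)²)*(-166) = (-2 + 3*20²)*(-166) = (-2 + 3*400)*(-166) = (-2 + 1200)*(-166) = 1198*(-166) = -198868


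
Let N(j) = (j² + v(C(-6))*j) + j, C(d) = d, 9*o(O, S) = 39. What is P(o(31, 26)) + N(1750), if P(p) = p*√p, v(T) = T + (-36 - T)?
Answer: 3001250 + 13*√39/9 ≈ 3.0013e+6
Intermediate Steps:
o(O, S) = 13/3 (o(O, S) = (⅑)*39 = 13/3)
v(T) = -36
P(p) = p^(3/2)
N(j) = j² - 35*j (N(j) = (j² - 36*j) + j = j² - 35*j)
P(o(31, 26)) + N(1750) = (13/3)^(3/2) + 1750*(-35 + 1750) = 13*√39/9 + 1750*1715 = 13*√39/9 + 3001250 = 3001250 + 13*√39/9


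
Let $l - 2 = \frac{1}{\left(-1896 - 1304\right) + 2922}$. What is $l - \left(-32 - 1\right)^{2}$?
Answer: $- \frac{302187}{278} \approx -1087.0$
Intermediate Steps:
$l = \frac{555}{278}$ ($l = 2 + \frac{1}{\left(-1896 - 1304\right) + 2922} = 2 + \frac{1}{-3200 + 2922} = 2 + \frac{1}{-278} = 2 - \frac{1}{278} = \frac{555}{278} \approx 1.9964$)
$l - \left(-32 - 1\right)^{2} = \frac{555}{278} - \left(-32 - 1\right)^{2} = \frac{555}{278} - \left(-33\right)^{2} = \frac{555}{278} - 1089 = - \frac{302187}{278}$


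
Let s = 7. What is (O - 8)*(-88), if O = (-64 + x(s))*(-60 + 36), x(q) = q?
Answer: -119680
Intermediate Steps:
O = 1368 (O = (-64 + 7)*(-60 + 36) = -57*(-24) = 1368)
(O - 8)*(-88) = (1368 - 8)*(-88) = 1360*(-88) = -119680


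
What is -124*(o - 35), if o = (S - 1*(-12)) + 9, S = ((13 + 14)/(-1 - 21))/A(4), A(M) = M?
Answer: 39029/22 ≈ 1774.0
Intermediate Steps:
S = -27/88 (S = ((13 + 14)/(-1 - 21))/4 = (27/(-22))*(¼) = (27*(-1/22))*(¼) = -27/22*¼ = -27/88 ≈ -0.30682)
o = 1821/88 (o = (-27/88 - 1*(-12)) + 9 = (-27/88 + 12) + 9 = 1029/88 + 9 = 1821/88 ≈ 20.693)
-124*(o - 35) = -124*(1821/88 - 35) = -124*(-1259/88) = 39029/22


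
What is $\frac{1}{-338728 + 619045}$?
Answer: $\frac{1}{280317} \approx 3.5674 \cdot 10^{-6}$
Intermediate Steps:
$\frac{1}{-338728 + 619045} = \frac{1}{280317}$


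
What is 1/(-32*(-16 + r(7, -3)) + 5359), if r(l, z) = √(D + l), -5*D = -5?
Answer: 5871/34460449 + 64*√2/34460449 ≈ 0.00017300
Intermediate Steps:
D = 1 (D = -⅕*(-5) = 1)
r(l, z) = √(1 + l)
1/(-32*(-16 + r(7, -3)) + 5359) = 1/(-32*(-16 + √(1 + 7)) + 5359) = 1/(-32*(-16 + √8) + 5359) = 1/(-32*(-16 + 2*√2) + 5359) = 1/((512 - 64*√2) + 5359) = 1/(5871 - 64*√2)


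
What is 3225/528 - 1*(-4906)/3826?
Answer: 2488203/336688 ≈ 7.3902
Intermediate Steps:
3225/528 - 1*(-4906)/3826 = 3225*(1/528) + 4906*(1/3826) = 1075/176 + 2453/1913 = 2488203/336688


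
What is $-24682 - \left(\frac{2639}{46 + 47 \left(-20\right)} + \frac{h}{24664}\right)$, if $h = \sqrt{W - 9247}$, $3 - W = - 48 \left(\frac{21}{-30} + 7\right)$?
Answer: $- \frac{22063069}{894} - \frac{i \sqrt{55885}}{61660} \approx -24679.0 - 0.0038339 i$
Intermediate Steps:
$W = \frac{1527}{5}$ ($W = 3 - - 48 \left(\frac{21}{-30} + 7\right) = 3 - - 48 \left(21 \left(- \frac{1}{30}\right) + 7\right) = 3 - - 48 \left(- \frac{7}{10} + 7\right) = 3 - \left(-48\right) \frac{63}{10} = 3 - - \frac{1512}{5} = 3 + \frac{1512}{5} = \frac{1527}{5} \approx 305.4$)
$h = \frac{2 i \sqrt{55885}}{5}$ ($h = \sqrt{\frac{1527}{5} - 9247} = \sqrt{- \frac{44708}{5}} = \frac{2 i \sqrt{55885}}{5} \approx 94.56 i$)
$-24682 - \left(\frac{2639}{46 + 47 \left(-20\right)} + \frac{h}{24664}\right) = -24682 - \left(\frac{2639}{46 + 47 \left(-20\right)} + \frac{\frac{2}{5} i \sqrt{55885}}{24664}\right) = -24682 - \left(\frac{2639}{46 - 940} + \frac{2 i \sqrt{55885}}{5} \cdot \frac{1}{24664}\right) = -24682 - \left(\frac{2639}{-894} + \frac{i \sqrt{55885}}{61660}\right) = -24682 - \left(2639 \left(- \frac{1}{894}\right) + \frac{i \sqrt{55885}}{61660}\right) = -24682 - \left(- \frac{2639}{894} + \frac{i \sqrt{55885}}{61660}\right) = -24682 + \left(\frac{2639}{894} - \frac{i \sqrt{55885}}{61660}\right) = - \frac{22063069}{894} - \frac{i \sqrt{55885}}{61660}$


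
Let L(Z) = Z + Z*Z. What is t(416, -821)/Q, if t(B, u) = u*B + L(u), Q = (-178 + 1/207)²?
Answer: 14212327716/1357554025 ≈ 10.469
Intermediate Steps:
L(Z) = Z + Z²
Q = 1357554025/42849 (Q = (-178 + 1/207)² = (-36845/207)² = 1357554025/42849 ≈ 31682.)
t(B, u) = B*u + u*(1 + u) (t(B, u) = u*B + u*(1 + u) = B*u + u*(1 + u))
t(416, -821)/Q = (-821*(1 + 416 - 821))/(1357554025/42849) = -821*(-404)*(42849/1357554025) = 331684*(42849/1357554025) = 14212327716/1357554025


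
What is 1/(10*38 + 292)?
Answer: 1/672 ≈ 0.0014881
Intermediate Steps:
1/(10*38 + 292) = 1/(380 + 292) = 1/672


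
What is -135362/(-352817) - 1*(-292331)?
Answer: 103139481789/352817 ≈ 2.9233e+5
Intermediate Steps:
-135362/(-352817) - 1*(-292331) = -135362*(-1/352817) + 292331 = 135362/352817 + 292331 = 103139481789/352817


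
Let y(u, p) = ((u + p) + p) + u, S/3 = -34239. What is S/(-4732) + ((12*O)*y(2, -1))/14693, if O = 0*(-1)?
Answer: 102717/4732 ≈ 21.707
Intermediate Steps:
S = -102717 (S = 3*(-34239) = -102717)
O = 0
y(u, p) = 2*p + 2*u (y(u, p) = ((p + u) + p) + u = (u + 2*p) + u = 2*p + 2*u)
S/(-4732) + ((12*O)*y(2, -1))/14693 = -102717/(-4732) + ((12*0)*(2*(-1) + 2*2))/14693 = -102717*(-1/4732) + (0*(-2 + 4))*(1/14693) = 102717/4732 + (0*2)*(1/14693) = 102717/4732 + 0*(1/14693) = 102717/4732 + 0 = 102717/4732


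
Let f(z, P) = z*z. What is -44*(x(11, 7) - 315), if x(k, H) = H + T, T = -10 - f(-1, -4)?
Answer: 14036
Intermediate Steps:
f(z, P) = z²
T = -11 (T = -10 - 1*(-1)² = -10 - 1*1 = -10 - 1 = -11)
x(k, H) = -11 + H (x(k, H) = H - 11 = -11 + H)
-44*(x(11, 7) - 315) = -44*((-11 + 7) - 315) = -44*(-4 - 315) = -44*(-319) = 14036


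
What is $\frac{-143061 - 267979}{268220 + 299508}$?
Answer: $- \frac{3670}{5069} \approx -0.72401$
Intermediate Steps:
$\frac{-143061 - 267979}{268220 + 299508} = - \frac{411040}{567728} = \left(-411040\right) \frac{1}{567728} = - \frac{3670}{5069}$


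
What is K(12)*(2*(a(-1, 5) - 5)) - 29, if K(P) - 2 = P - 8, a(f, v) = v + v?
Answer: 31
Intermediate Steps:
a(f, v) = 2*v
K(P) = -6 + P (K(P) = 2 + (P - 8) = 2 + (-8 + P) = -6 + P)
K(12)*(2*(a(-1, 5) - 5)) - 29 = (-6 + 12)*(2*(2*5 - 5)) - 29 = 6*(2*(10 - 5)) - 29 = 6*(2*5) - 29 = 6*10 - 29 = 60 - 29 = 31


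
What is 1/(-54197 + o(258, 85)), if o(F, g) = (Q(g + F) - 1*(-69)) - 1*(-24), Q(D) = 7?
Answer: -1/54097 ≈ -1.8485e-5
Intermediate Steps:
o(F, g) = 100 (o(F, g) = (7 - 1*(-69)) - 1*(-24) = (7 + 69) + 24 = 76 + 24 = 100)
1/(-54197 + o(258, 85)) = 1/(-54197 + 100) = 1/(-54097) = -1/54097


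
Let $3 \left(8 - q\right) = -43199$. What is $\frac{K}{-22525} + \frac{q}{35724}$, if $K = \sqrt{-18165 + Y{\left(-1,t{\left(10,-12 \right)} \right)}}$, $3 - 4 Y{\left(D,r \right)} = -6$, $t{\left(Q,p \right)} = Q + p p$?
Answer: $\frac{43223}{107172} - \frac{i \sqrt{72651}}{45050} \approx 0.40331 - 0.0059831 i$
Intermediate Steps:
$q = \frac{43223}{3}$ ($q = 8 - - \frac{43199}{3} = 8 + \frac{43199}{3} = \frac{43223}{3} \approx 14408.0$)
$t{\left(Q,p \right)} = Q + p^{2}$
$Y{\left(D,r \right)} = \frac{9}{4}$ ($Y{\left(D,r \right)} = \frac{3}{4} - - \frac{3}{2} = \frac{3}{4} + \frac{3}{2} = \frac{9}{4}$)
$K = \frac{i \sqrt{72651}}{2}$ ($K = \sqrt{-18165 + \frac{9}{4}} = \sqrt{- \frac{72651}{4}} = \frac{i \sqrt{72651}}{2} \approx 134.77 i$)
$\frac{K}{-22525} + \frac{q}{35724} = \frac{\frac{1}{2} i \sqrt{72651}}{-22525} + \frac{43223}{3 \cdot 35724} = \frac{i \sqrt{72651}}{2} \left(- \frac{1}{22525}\right) + \frac{43223}{3} \cdot \frac{1}{35724} = - \frac{i \sqrt{72651}}{45050} + \frac{43223}{107172} = \frac{43223}{107172} - \frac{i \sqrt{72651}}{45050}$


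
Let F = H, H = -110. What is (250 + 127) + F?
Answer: 267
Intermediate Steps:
F = -110
(250 + 127) + F = (250 + 127) - 110 = 377 - 110 = 267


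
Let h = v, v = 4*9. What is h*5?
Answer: 180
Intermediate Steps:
v = 36
h = 36
h*5 = 36*5 = 180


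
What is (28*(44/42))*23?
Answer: 2024/3 ≈ 674.67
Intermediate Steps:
(28*(44/42))*23 = (28*(44*(1/42)))*23 = (28*(22/21))*23 = (88/3)*23 = 2024/3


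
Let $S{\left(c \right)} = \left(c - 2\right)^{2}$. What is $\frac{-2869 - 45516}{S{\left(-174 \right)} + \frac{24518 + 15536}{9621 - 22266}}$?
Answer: $- \frac{611828325}{391651466} \approx -1.5622$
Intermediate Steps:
$S{\left(c \right)} = \left(-2 + c\right)^{2}$
$\frac{-2869 - 45516}{S{\left(-174 \right)} + \frac{24518 + 15536}{9621 - 22266}} = \frac{-2869 - 45516}{\left(-2 - 174\right)^{2} + \frac{24518 + 15536}{9621 - 22266}} = - \frac{48385}{\left(-176\right)^{2} + \frac{40054}{-12645}} = - \frac{48385}{30976 + 40054 \left(- \frac{1}{12645}\right)} = - \frac{48385}{30976 - \frac{40054}{12645}} = - \frac{48385}{\frac{391651466}{12645}} = \left(-48385\right) \frac{12645}{391651466} = - \frac{611828325}{391651466}$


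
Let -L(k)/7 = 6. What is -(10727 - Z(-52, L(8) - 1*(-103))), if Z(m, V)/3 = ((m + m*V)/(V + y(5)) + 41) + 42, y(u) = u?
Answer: -116870/11 ≈ -10625.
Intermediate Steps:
L(k) = -42 (L(k) = -7*6 = -42)
Z(m, V) = 249 + 3*(m + V*m)/(5 + V) (Z(m, V) = 3*(((m + m*V)/(V + 5) + 41) + 42) = 3*(((m + V*m)/(5 + V) + 41) + 42) = 3*((41 + (m + V*m)/(5 + V)) + 42) = 3*(83 + (m + V*m)/(5 + V)) = 249 + 3*(m + V*m)/(5 + V))
-(10727 - Z(-52, L(8) - 1*(-103))) = -(10727 - 3*(415 - 52 + 83*(-42 - 1*(-103)) + (-42 - 1*(-103))*(-52))/(5 + (-42 - 1*(-103)))) = -(10727 - 3*(415 - 52 + 83*(-42 + 103) + (-42 + 103)*(-52))/(5 + (-42 + 103))) = -(10727 - 3*(415 - 52 + 83*61 + 61*(-52))/(5 + 61)) = -(10727 - 3*(415 - 52 + 5063 - 3172)/66) = -(10727 - 3*2254/66) = -(10727 - 1*1127/11) = -(10727 - 1127/11) = -1*116870/11 = -116870/11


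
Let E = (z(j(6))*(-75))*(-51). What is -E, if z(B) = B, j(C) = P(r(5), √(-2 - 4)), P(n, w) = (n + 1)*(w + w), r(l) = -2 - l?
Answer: 45900*I*√6 ≈ 1.1243e+5*I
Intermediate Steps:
P(n, w) = 2*w*(1 + n) (P(n, w) = (1 + n)*(2*w) = 2*w*(1 + n))
j(C) = -12*I*√6 (j(C) = 2*√(-2 - 4)*(1 + (-2 - 1*5)) = 2*√(-6)*(1 + (-2 - 5)) = 2*(I*√6)*(1 - 7) = 2*(I*√6)*(-6) = -12*I*√6)
E = -45900*I*√6 (E = (-12*I*√6*(-75))*(-51) = (900*I*√6)*(-51) = -45900*I*√6 ≈ -1.1243e+5*I)
-E = -(-45900)*I*√6 = 45900*I*√6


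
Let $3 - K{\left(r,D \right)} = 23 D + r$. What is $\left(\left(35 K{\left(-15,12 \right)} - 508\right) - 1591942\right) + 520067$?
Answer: $-1081413$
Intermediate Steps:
$K{\left(r,D \right)} = 3 - r - 23 D$ ($K{\left(r,D \right)} = 3 - \left(23 D + r\right) = 3 - \left(r + 23 D\right) = 3 - r - 23 D$)
$\left(\left(35 K{\left(-15,12 \right)} - 508\right) - 1591942\right) + 520067 = \left(\left(35 \left(3 - -15 - 276\right) - 508\right) - 1591942\right) + 520067 = \left(\left(35 \left(3 + 15 - 276\right) - 508\right) - 1591942\right) + 520067 = \left(\left(35 \left(-258\right) - 508\right) - 1591942\right) + 520067 = \left(\left(-9030 - 508\right) - 1591942\right) + 520067 = \left(-9538 - 1591942\right) + 520067 = -1601480 + 520067 = -1081413$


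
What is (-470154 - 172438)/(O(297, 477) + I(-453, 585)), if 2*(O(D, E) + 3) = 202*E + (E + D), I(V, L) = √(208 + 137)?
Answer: -1300204588/98257099 + 80324*√345/294771297 ≈ -13.228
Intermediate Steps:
I(V, L) = √345
O(D, E) = -3 + D/2 + 203*E/2 (O(D, E) = -3 + (202*E + (E + D))/2 = -3 + (202*E + (D + E))/2 = -3 + (D + 203*E)/2 = -3 + (D/2 + 203*E/2) = -3 + D/2 + 203*E/2)
(-470154 - 172438)/(O(297, 477) + I(-453, 585)) = (-470154 - 172438)/((-3 + (½)*297 + (203/2)*477) + √345) = -642592/((-3 + 297/2 + 96831/2) + √345) = -642592/(48561 + √345)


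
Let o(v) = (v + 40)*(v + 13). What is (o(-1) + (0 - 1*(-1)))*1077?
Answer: 505113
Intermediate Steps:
o(v) = (13 + v)*(40 + v) (o(v) = (40 + v)*(13 + v) = (13 + v)*(40 + v))
(o(-1) + (0 - 1*(-1)))*1077 = ((520 + (-1)**2 + 53*(-1)) + (0 - 1*(-1)))*1077 = ((520 + 1 - 53) + (0 + 1))*1077 = (468 + 1)*1077 = 469*1077 = 505113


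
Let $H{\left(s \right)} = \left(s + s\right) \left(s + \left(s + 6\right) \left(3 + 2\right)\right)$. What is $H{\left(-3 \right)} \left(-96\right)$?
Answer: $6912$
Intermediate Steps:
$H{\left(s \right)} = 2 s \left(30 + 6 s\right)$ ($H{\left(s \right)} = 2 s \left(s + \left(6 + s\right) 5\right) = 2 s \left(s + \left(30 + 5 s\right)\right) = 2 s \left(30 + 6 s\right)$)
$H{\left(-3 \right)} \left(-96\right) = 12 \left(-3\right) \left(5 - 3\right) \left(-96\right) = 12 \left(-3\right) 2 \left(-96\right) = \left(-72\right) \left(-96\right) = 6912$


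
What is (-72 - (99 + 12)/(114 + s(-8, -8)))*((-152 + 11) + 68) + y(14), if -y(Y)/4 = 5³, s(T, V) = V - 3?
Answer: 497971/103 ≈ 4834.7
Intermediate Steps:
s(T, V) = -3 + V
y(Y) = -500 (y(Y) = -4*5³ = -4*125 = -500)
(-72 - (99 + 12)/(114 + s(-8, -8)))*((-152 + 11) + 68) + y(14) = (-72 - (99 + 12)/(114 + (-3 - 8)))*((-152 + 11) + 68) - 500 = (-72 - 111/(114 - 11))*(-141 + 68) - 500 = (-72 - 111/103)*(-73) - 500 = -7527/103*(-73) - 500 = 549471/103 - 500 = 497971/103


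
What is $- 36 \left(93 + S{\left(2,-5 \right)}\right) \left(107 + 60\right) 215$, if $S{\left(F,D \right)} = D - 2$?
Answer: $-111161880$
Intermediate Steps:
$S{\left(F,D \right)} = -2 + D$ ($S{\left(F,D \right)} = D - 2 = -2 + D$)
$- 36 \left(93 + S{\left(2,-5 \right)}\right) \left(107 + 60\right) 215 = - 36 \left(93 - 7\right) \left(107 + 60\right) 215 = - 36 \left(93 - 7\right) 167 \cdot 215 = - 36 \cdot 86 \cdot 167 \cdot 215 = \left(-36\right) 14362 \cdot 215 = \left(-517032\right) 215 = -111161880$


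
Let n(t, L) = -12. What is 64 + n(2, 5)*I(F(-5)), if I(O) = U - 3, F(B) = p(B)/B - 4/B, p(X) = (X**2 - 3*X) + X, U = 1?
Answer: 88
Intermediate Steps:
p(X) = X**2 - 2*X
F(B) = -2 + B - 4/B (F(B) = (B*(-2 + B))/B - 4/B = (-2 + B) - 4/B = -2 + B - 4/B)
I(O) = -2 (I(O) = 1 - 3 = -2)
64 + n(2, 5)*I(F(-5)) = 64 - 12*(-2) = 64 + 24 = 88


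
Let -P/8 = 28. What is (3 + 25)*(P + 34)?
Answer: -5320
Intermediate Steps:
P = -224 (P = -8*28 = -224)
(3 + 25)*(P + 34) = (3 + 25)*(-224 + 34) = 28*(-190) = -5320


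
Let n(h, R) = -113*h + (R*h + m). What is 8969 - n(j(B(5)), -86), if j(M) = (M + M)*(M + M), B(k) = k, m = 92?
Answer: 28777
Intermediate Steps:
j(M) = 4*M**2 (j(M) = (2*M)*(2*M) = 4*M**2)
n(h, R) = 92 - 113*h + R*h (n(h, R) = -113*h + (R*h + 92) = -113*h + (92 + R*h) = 92 - 113*h + R*h)
8969 - n(j(B(5)), -86) = 8969 - (92 - 452*5**2 - 344*5**2) = 8969 - (92 - 452*25 - 344*25) = 8969 - (92 - 113*100 - 86*100) = 8969 - (92 - 11300 - 8600) = 8969 - 1*(-19808) = 8969 + 19808 = 28777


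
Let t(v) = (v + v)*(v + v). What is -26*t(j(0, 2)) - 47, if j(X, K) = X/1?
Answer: -47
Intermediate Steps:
j(X, K) = X (j(X, K) = X*1 = X)
t(v) = 4*v² (t(v) = (2*v)*(2*v) = 4*v²)
-26*t(j(0, 2)) - 47 = -104*0² - 47 = -104*0 - 47 = -26*0 - 47 = 0 - 47 = -47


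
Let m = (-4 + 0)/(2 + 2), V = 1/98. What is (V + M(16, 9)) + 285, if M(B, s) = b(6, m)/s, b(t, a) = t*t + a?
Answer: 254809/882 ≈ 288.90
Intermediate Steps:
V = 1/98 ≈ 0.010204
m = -1 (m = -4/4 = -4*¼ = -1)
b(t, a) = a + t² (b(t, a) = t² + a = a + t²)
M(B, s) = 35/s (M(B, s) = (-1 + 6²)/s = (-1 + 36)/s = 35/s)
(V + M(16, 9)) + 285 = (1/98 + 35/9) + 285 = 3439/882 + 285 = 254809/882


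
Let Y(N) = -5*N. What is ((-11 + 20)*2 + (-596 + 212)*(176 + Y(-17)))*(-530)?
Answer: 53109180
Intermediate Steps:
((-11 + 20)*2 + (-596 + 212)*(176 + Y(-17)))*(-530) = ((-11 + 20)*2 + (-596 + 212)*(176 - 5*(-17)))*(-530) = (9*2 - 384*(176 + 85))*(-530) = (18 - 384*261)*(-530) = (18 - 100224)*(-530) = -100206*(-530) = 53109180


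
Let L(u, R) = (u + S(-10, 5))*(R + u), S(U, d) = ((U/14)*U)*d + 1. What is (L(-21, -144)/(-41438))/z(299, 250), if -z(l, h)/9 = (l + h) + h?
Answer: -3025/347644101 ≈ -8.7014e-6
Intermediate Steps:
S(U, d) = 1 + d*U²/14 (S(U, d) = ((U*(1/14))*U)*d + 1 = ((U/14)*U)*d + 1 = (U²/14)*d + 1 = d*U²/14 + 1 = 1 + d*U²/14)
L(u, R) = (257/7 + u)*(R + u) (L(u, R) = (u + (1 + (1/14)*5*(-10)²))*(R + u) = (u + (1 + (1/14)*5*100))*(R + u) = (u + (1 + 250/7))*(R + u) = (u + 257/7)*(R + u) = (257/7 + u)*(R + u))
z(l, h) = -18*h - 9*l (z(l, h) = -9*((l + h) + h) = -9*((h + l) + h) = -9*(l + 2*h) = -18*h - 9*l)
(L(-21, -144)/(-41438))/z(299, 250) = (((-21)² + (257/7)*(-144) + (257/7)*(-21) - 144*(-21))/(-41438))/(-18*250 - 9*299) = ((441 - 37008/7 - 771 + 3024)*(-1/41438))/(-4500 - 2691) = -18150/7*(-1/41438)/(-7191) = (9075/145033)*(-1/7191) = -3025/347644101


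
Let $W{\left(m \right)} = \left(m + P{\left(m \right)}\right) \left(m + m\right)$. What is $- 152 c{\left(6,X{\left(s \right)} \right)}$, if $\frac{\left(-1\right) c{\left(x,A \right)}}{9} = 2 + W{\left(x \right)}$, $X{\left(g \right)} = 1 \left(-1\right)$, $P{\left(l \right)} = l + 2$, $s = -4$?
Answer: $232560$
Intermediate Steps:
$P{\left(l \right)} = 2 + l$
$X{\left(g \right)} = -1$
$W{\left(m \right)} = 2 m \left(2 + 2 m\right)$ ($W{\left(m \right)} = \left(m + \left(2 + m\right)\right) \left(m + m\right) = \left(2 + 2 m\right) 2 m = 2 m \left(2 + 2 m\right)$)
$c{\left(x,A \right)} = -18 - 36 x \left(1 + x\right)$ ($c{\left(x,A \right)} = - 9 \left(2 + 4 x \left(1 + x\right)\right) = -18 - 36 x \left(1 + x\right)$)
$- 152 c{\left(6,X{\left(s \right)} \right)} = - 152 \left(-18 - 216 \left(1 + 6\right)\right) = - 152 \left(-18 - 216 \cdot 7\right) = - 152 \left(-18 - 1512\right) = \left(-152\right) \left(-1530\right) = 232560$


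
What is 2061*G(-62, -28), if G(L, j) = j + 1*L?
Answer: -185490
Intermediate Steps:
G(L, j) = L + j (G(L, j) = j + L = L + j)
2061*G(-62, -28) = 2061*(-62 - 28) = 2061*(-90) = -185490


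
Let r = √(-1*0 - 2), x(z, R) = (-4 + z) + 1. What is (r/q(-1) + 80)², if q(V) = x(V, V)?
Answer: (320 - I*√2)²/16 ≈ 6399.9 - 56.569*I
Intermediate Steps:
x(z, R) = -3 + z
r = I*√2 (r = √(0 - 2) = √(-2) = I*√2 ≈ 1.4142*I)
q(V) = -3 + V
(r/q(-1) + 80)² = ((I*√2)/(-3 - 1) + 80)² = ((I*√2)/(-4) + 80)² = ((I*√2)*(-¼) + 80)² = (-I*√2/4 + 80)² = (80 - I*√2/4)²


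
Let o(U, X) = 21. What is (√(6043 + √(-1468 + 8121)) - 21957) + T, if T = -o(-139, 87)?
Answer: -21978 + √(6043 + √6653) ≈ -21900.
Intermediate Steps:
T = -21 (T = -1*21 = -21)
(√(6043 + √(-1468 + 8121)) - 21957) + T = (√(6043 + √(-1468 + 8121)) - 21957) - 21 = (√(6043 + √6653) - 21957) - 21 = (-21957 + √(6043 + √6653)) - 21 = -21978 + √(6043 + √6653)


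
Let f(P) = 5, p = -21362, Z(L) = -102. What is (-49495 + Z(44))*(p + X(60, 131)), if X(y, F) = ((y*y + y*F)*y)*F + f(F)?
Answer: -4466420290071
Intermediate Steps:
X(y, F) = 5 + F*y*(y² + F*y) (X(y, F) = ((y*y + y*F)*y)*F + 5 = ((y² + F*y)*y)*F + 5 = (y*(y² + F*y))*F + 5 = F*y*(y² + F*y) + 5 = 5 + F*y*(y² + F*y))
(-49495 + Z(44))*(p + X(60, 131)) = (-49495 - 102)*(-21362 + (5 + 131*60³ + 131²*60²)) = -49597*(-21362 + (5 + 131*216000 + 17161*3600)) = -49597*(-21362 + (5 + 28296000 + 61779600)) = -49597*(-21362 + 90075605) = -49597*90054243 = -4466420290071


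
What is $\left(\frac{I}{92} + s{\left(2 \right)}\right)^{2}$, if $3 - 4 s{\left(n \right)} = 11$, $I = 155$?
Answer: $\frac{841}{8464} \approx 0.099362$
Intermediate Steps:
$s{\left(n \right)} = -2$ ($s{\left(n \right)} = \frac{3}{4} - \frac{11}{4} = -2$)
$\left(\frac{I}{92} + s{\left(2 \right)}\right)^{2} = \left(\frac{155}{92} - 2\right)^{2} = \left(- \frac{29}{92}\right)^{2} = \frac{841}{8464}$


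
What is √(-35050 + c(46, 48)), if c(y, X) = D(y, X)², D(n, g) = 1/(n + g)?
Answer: 297*I*√3511/94 ≈ 187.22*I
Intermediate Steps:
D(n, g) = 1/(g + n)
c(y, X) = (X + y)⁻² (c(y, X) = (1/(X + y))² = (X + y)⁻²)
√(-35050 + c(46, 48)) = √(-35050 + (48 + 46)⁻²) = √(-35050 + 94⁻²) = √(-35050 + 1/8836) = √(-309701799/8836) = 297*I*√3511/94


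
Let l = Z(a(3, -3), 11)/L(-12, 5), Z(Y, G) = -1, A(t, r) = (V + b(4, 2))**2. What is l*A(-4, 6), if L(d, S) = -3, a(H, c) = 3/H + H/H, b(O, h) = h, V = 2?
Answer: 16/3 ≈ 5.3333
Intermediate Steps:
a(H, c) = 1 + 3/H (a(H, c) = 3/H + 1 = 1 + 3/H)
A(t, r) = 16 (A(t, r) = (2 + 2)**2 = 4**2 = 16)
l = 1/3 (l = -1/(-3) = -1*(-1/3) = 1/3 ≈ 0.33333)
l*A(-4, 6) = (1/3)*16 = 16/3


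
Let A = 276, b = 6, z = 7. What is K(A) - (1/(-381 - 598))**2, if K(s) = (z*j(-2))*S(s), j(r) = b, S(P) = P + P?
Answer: 22220496143/958441 ≈ 23184.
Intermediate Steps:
S(P) = 2*P
j(r) = 6
K(s) = 84*s (K(s) = (7*6)*(2*s) = 42*(2*s) = 84*s)
K(A) - (1/(-381 - 598))**2 = 84*276 - (1/(-381 - 598))**2 = 23184 - (1/(-979))**2 = 23184 - (-1/979)**2 = 23184 - 1*1/958441 = 23184 - 1/958441 = 22220496143/958441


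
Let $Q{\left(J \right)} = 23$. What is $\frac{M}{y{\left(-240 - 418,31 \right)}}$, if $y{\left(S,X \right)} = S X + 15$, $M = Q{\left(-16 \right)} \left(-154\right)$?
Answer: $\frac{322}{1853} \approx 0.17377$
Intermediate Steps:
$M = -3542$ ($M = 23 \left(-154\right) = -3542$)
$y{\left(S,X \right)} = 15 + S X$
$\frac{M}{y{\left(-240 - 418,31 \right)}} = - \frac{3542}{15 + \left(-240 - 418\right) 31} = - \frac{3542}{15 - 20398} = - \frac{3542}{-20383} = \left(-3542\right) \left(- \frac{1}{20383}\right) = \frac{322}{1853}$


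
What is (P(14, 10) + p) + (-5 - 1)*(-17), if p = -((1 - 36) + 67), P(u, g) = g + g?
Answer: 90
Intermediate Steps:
P(u, g) = 2*g
p = -32 (p = -(-35 + 67) = -1*32 = -32)
(P(14, 10) + p) + (-5 - 1)*(-17) = (2*10 - 32) + (-5 - 1)*(-17) = (20 - 32) - 6*(-17) = -12 + 102 = 90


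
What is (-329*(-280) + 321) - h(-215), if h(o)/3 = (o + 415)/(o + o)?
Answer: 3975023/43 ≈ 92442.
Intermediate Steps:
h(o) = 3*(415 + o)/(2*o) (h(o) = 3*((o + 415)/(o + o)) = 3*((415 + o)/((2*o))) = 3*((415 + o)*(1/(2*o))) = 3*((415 + o)/(2*o)) = 3*(415 + o)/(2*o))
(-329*(-280) + 321) - h(-215) = (-329*(-280) + 321) - 3*(415 - 215)/(2*(-215)) = (92120 + 321) - 3*(-1)*200/(2*215) = 92441 - 1*(-60/43) = 92441 + 60/43 = 3975023/43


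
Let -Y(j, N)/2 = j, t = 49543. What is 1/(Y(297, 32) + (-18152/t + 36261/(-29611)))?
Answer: -1467017773/873742534757 ≈ -0.0016790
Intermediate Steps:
Y(j, N) = -2*j
1/(Y(297, 32) + (-18152/t + 36261/(-29611))) = 1/(-2*297 + (-18152/49543 + 36261/(-29611))) = 1/(-594 + (-18152*1/49543 + 36261*(-1/29611))) = 1/(-594 + (-18152/49543 - 36261/29611)) = 1/(-594 - 2333977595/1467017773) = 1/(-873742534757/1467017773) = -1467017773/873742534757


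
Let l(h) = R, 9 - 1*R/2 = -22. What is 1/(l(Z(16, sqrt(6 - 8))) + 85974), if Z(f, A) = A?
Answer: 1/86036 ≈ 1.1623e-5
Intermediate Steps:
R = 62 (R = 18 - 2*(-22) = 18 + 44 = 62)
l(h) = 62
1/(l(Z(16, sqrt(6 - 8))) + 85974) = 1/(62 + 85974) = 1/86036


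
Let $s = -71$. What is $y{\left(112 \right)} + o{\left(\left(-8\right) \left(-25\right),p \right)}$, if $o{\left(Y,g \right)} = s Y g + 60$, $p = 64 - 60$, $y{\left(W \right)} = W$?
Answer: $-56628$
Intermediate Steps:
$p = 4$
$o{\left(Y,g \right)} = 60 - 71 Y g$ ($o{\left(Y,g \right)} = - 71 Y g + 60 = 60 - 71 Y g$)
$y{\left(112 \right)} + o{\left(\left(-8\right) \left(-25\right),p \right)} = 112 + \left(60 - 71 \left(\left(-8\right) \left(-25\right)\right) 4\right) = 112 + \left(60 - 14200 \cdot 4\right) = 112 + \left(60 - 56800\right) = 112 - 56740 = -56628$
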